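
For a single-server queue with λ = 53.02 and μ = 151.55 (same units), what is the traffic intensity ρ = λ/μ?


ρ = λ/μ = 53.02/151.55 = 0.3499

Final: 0.3499


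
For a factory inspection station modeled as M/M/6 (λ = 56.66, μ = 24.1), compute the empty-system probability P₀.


a = λ/μ = 56.66/24.1 = 2.3510; ρ = a/c = 0.3918
Σ_{k=0}^{5} a^k/k! (terms k=0..5) = 1.00000 + 2.35104 + 2.76369 + 2.16584 + 1.27300 + 0.59857 = 10.15214
Tail: a^6/(6!(1−ρ)) = 168.87181/(720·0.6082) = 0.38566
P₀ = 1/(10.15214 + 0.38566) = 1/10.53780 = 0.094896

Final: 0.094896


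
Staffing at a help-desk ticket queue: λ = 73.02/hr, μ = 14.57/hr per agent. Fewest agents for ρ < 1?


Stability requires cμ > λ ⇔ c > λ/μ.
λ/μ = 73.02/14.57 = 5.0117
Minimum integer c = ⌊5.0117⌋ + 1 = 6
Check: 6·14.57 = 87.42 > 73.02, while 5·14.57 = 72.85 ≤ 73.02

Final: 6 servers


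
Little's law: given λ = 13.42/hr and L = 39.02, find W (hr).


W = L/λ = 39.02/13.42 = 2.9076 hr

Final: 2.9076 hr


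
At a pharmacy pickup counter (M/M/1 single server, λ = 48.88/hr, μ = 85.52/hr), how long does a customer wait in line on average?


ρ = 48.88/85.52 = 0.5716
Wq = ρ/(μ−λ) = 0.5716/(85.52 − 48.88) = 0.5716/36.64 = 0.01560 hr

Final: 0.01560 hr


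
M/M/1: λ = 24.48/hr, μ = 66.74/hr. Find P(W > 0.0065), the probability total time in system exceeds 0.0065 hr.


W ~ Exponential(μ−λ) for M/M/1.
μ − λ = 66.74 − 24.48 = 42.2600
P(W > t) = e^{−(μ−λ)t} = e^{−0.2747} = 0.759808

Final: 0.759808


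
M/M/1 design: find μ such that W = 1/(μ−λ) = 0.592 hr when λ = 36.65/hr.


W = 1/(μ−λ) ⇒ μ − λ = 1/W = 1/0.592 = 1.6892
μ = λ + 1/W = 36.65 + 1.6892 = 38.3392 per hr

Final: 38.3392 /hr


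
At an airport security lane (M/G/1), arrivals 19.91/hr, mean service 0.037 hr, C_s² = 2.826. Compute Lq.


ρ = λ·E[S] = 19.91·0.037 = 0.7367
Lq = ρ²(1+C_s²)/(2(1−ρ)) = 0.5427·(1+2.826)/(2·0.2633)
= 0.5427·3.8260/0.5267 = 3.94240

Final: 3.94240


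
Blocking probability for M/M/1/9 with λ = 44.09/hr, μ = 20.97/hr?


ρ = λ/μ = 44.09/20.97 = 2.1025
P_K = (1−ρ)ρ^K/(1−ρ^(K+1)) = (-1.1025·802.925064)/(1 − 1688.171964)
= -885.246900/-1687.171964 = 0.524693

Final: 0.524693


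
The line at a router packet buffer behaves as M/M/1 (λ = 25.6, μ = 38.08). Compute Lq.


ρ = 25.6/38.08 = 0.6723
Lq = ρ²/(1−ρ) = 0.4519/0.3277 = 1.3790

Final: 1.3790


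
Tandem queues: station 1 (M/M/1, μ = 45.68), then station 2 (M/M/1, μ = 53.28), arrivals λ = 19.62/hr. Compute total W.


Each node sees arrival rate λ = 19.62/hr (tandem ⇒ throughput preserved).
W₁ = 1/(μ₁−λ) = 1/(45.68−19.62) = 0.03837 hr
W₂ = 1/(μ₂−λ) = 1/(53.28−19.62) = 0.02971 hr
W_total = W₁ + W₂ = 0.03837 + 0.02971 = 0.06808 hr

Final: 0.06808 hr


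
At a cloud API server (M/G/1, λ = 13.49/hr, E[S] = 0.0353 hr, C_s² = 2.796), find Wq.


ρ = λ·E[S] = 13.49·0.0353 = 0.4762
E[S²] = E[S]²(1+C_s²) = 0.0353²·(1+2.796) = 0.004730
Wq = λ·E[S²]/(2(1−ρ)) = 13.49·0.004730/(2·0.5238) = 0.06091 hr

Final: 0.06091 hr


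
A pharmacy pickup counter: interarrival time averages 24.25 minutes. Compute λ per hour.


λ = 1/(interarrival time) in consistent units.
1 hour = 60 min, so λ = 60/24.25 = 2.4742 per hour

Final: 2.4742 /hr


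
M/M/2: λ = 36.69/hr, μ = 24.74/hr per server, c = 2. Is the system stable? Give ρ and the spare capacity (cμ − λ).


Total capacity cμ = 2·24.74 = 49.48/hr
ρ = λ/(cμ) = 36.69/49.48 = 0.7415
Stable ⇔ ρ < 1: YES
Spare capacity = cμ − λ = 49.48 − 36.69 = 12.79/hr

Final: ρ = 0.7415; stable; margin = 12.79/hr


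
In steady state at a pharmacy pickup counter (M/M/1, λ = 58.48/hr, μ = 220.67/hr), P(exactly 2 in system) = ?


ρ = 58.48/220.67 = 0.2650
P_n = (1−ρ)·ρ^n = (1 − 0.2650)·0.2650^2 = 0.7350·0.070231 = 0.051619

Final: 0.051619


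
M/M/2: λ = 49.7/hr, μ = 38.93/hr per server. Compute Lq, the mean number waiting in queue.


a = λ/μ = 1.2767; ρ = a/2 = 0.6383
P₀ = 0.220759
Lq = P₀·a^c·ρ / (c!·(1−ρ)²) = 0.220759·1.62984·0.6383/(2·0.13081)
= 0.87788

Final: 0.87788


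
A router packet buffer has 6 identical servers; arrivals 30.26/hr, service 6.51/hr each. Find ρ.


ρ = λ/(cμ) = 30.26/(6·6.51) = 30.26/39.06 = 0.7747

Final: 0.7747


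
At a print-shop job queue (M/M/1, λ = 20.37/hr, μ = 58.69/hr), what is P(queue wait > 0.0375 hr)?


ρ = 20.37/58.69 = 0.3471
P(Wq > t) = ρ·e^{−(μ−λ)t} = 0.3471·e^{−1.4370}
= 0.3471·0.237640 = 0.082479

Final: 0.082479


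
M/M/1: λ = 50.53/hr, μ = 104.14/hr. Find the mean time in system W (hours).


W = 1/(μ−λ) = 1/(104.14 − 50.53) = 1/53.61 = 0.01865 hr

Final: 0.01865 hr


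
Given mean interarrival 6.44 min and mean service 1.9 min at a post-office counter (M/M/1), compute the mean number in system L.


λ = 60/6.44 = 9.3168 /hr
μ = 60/1.9 = 31.5789 /hr
ρ = λ/μ = 9.3168/31.5789 = 0.2950
L = ρ/(1−ρ) = 0.2950/0.7050 = 0.4185

Final: 0.4185


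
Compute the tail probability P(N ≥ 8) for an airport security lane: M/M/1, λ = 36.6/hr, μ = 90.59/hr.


ρ = 36.6/90.59 = 0.4040
P(N ≥ n) = ρ^n = 0.4040^8 = 0.0007099

Final: 0.0007099


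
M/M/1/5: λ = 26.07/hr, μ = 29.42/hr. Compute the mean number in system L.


ρ = 26.07/29.42 = 0.8861
L = ρ[1 − (K+1)ρ^K + Kρ^(K+1)] / [(1−ρ)(1−ρ^(K+1))]
Numerator: 0.8861·(1 − 6·0.546376 + 5·0.484161) = 0.126318
Denominator: (0.1139)·(0.515839) = 0.058738
L = 0.126318/0.058738 = 2.1505

Final: 2.1505


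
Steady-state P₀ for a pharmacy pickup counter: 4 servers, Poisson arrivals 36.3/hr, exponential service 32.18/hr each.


a = λ/μ = 36.3/32.18 = 1.1280; ρ = a/c = 0.2820
Σ_{k=0}^{3} a^k/k! (terms k=0..3) = 1.00000 + 1.12803 + 0.63623 + 0.23923 = 3.00348
Tail: a^4/(4!(1−ρ)) = 1.61913/(24·0.7180) = 0.09396
P₀ = 1/(3.00348 + 0.09396) = 1/3.09744 = 0.322847

Final: 0.322847


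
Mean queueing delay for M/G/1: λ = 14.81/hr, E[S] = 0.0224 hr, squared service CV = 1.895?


ρ = λ·E[S] = 14.81·0.0224 = 0.3317
E[S²] = E[S]²(1+C_s²) = 0.0224²·(1+1.895) = 0.001453
Wq = λ·E[S²]/(2(1−ρ)) = 14.81·0.001453/(2·0.6683) = 0.01610 hr

Final: 0.01610 hr


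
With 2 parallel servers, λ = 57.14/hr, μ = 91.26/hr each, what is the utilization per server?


ρ = λ/(cμ) = 57.14/(2·91.26) = 57.14/182.52 = 0.3131

Final: 0.3131


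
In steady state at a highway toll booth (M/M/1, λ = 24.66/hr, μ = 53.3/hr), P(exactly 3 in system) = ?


ρ = 24.66/53.3 = 0.4627
P_n = (1−ρ)·ρ^n = (1 − 0.4627)·0.4627^3 = 0.5373·0.099037 = 0.053216

Final: 0.053216


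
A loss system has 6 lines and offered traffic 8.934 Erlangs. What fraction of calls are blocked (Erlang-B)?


B(c,a) = (a^c/c!) / Σ_{k=0}^{c} a^k/k!
a^6/6! = 706.225171
Σ terms (k=0..6): 1.00000 + 8.93400 + 39.90818 + 118.84655 + 265.44378 + 474.29494 + 706.22517 = 1614.652625
B = 706.225171/1614.652625 = 0.437385

Final: 0.437385


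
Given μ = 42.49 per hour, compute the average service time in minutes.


Mean service time = 1/μ = 1/42.49 hour = 0.02353 hour
In minutes: 0.02353 × 60 = 1.4121 min

Final: 1.4121 min


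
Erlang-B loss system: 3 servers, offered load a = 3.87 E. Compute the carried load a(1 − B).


B(3,3.87) = 0.438726 (Erlang-B)
Carried load = a(1 − B) = 3.87·(1 − 0.438726) = 3.87·0.561274 = 2.1721 E

Final: 2.1721 Erlangs


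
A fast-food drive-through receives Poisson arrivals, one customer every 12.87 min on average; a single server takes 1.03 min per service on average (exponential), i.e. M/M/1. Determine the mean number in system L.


λ = 60/12.87 = 4.6620 /hr
μ = 60/1.03 = 58.2524 /hr
ρ = λ/μ = 4.6620/58.2524 = 0.08003
L = ρ/(1−ρ) = 0.08003/0.9200 = 0.08699

Final: 0.08699


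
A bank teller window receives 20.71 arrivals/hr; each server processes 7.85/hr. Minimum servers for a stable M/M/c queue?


Stability requires cμ > λ ⇔ c > λ/μ.
λ/μ = 20.71/7.85 = 2.6382
Minimum integer c = ⌊2.6382⌋ + 1 = 3
Check: 3·7.85 = 23.55 > 20.71, while 2·7.85 = 15.70 ≤ 20.71

Final: 3 servers


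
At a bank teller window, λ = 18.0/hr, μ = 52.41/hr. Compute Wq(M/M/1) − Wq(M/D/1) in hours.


ρ = 18.0/52.41 = 0.3434
Wq(M/M/1) = ρ/(μ−λ) = 0.3434/34.41 = 0.009981 hr
Wq(M/D/1) = ρ/(2(μ−λ)) = 0.004990 hr
Savings = 0.009981 − 0.004990 = 0.004990 hr

Final: 0.004990 hr


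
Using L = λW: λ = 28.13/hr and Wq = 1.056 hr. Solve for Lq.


Lq = λWq = 28.13·1.056 = 29.7053

Final: 29.7053


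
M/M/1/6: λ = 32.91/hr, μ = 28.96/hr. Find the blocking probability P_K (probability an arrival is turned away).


ρ = λ/μ = 32.91/28.96 = 1.1364
P_K = (1−ρ)ρ^K/(1−ρ^(K+1)) = (-0.1364·2.153654)/(1 − 2.447402)
= -0.293748/-1.447402 = 0.202948

Final: 0.202948


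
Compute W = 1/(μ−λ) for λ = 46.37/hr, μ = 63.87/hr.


W = 1/(μ−λ) = 1/(63.87 − 46.37) = 1/17.50 = 0.05714 hr

Final: 0.05714 hr


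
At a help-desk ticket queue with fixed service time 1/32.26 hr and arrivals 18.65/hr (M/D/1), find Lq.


ρ = 18.65/32.26 = 0.5781
M/D/1: Lq = ρ²/(2(1−ρ)) = 0.3342/(2·0.4219) = 0.39610

Final: 0.39610


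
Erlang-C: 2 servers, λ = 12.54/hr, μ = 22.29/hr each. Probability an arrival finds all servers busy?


a = λ/μ = 0.5626; ρ = a/2 = 0.2813
P₀ = 0.560924 (from M/M/c formula)
C(c,a) = [a^c/(c!(1−ρ))]·P₀ = [0.31650/(2·0.7187)]·0.560924
= 0.22019·0.560924 = 0.123508

Final: 0.123508


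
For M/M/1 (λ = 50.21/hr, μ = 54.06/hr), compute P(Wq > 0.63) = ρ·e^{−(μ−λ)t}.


ρ = 50.21/54.06 = 0.9288
P(Wq > t) = ρ·e^{−(μ−λ)t} = 0.9288·e^{−2.4255}
= 0.9288·0.088434 = 0.082136

Final: 0.082136


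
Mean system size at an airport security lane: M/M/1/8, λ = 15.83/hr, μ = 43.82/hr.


ρ = 15.83/43.82 = 0.3613
L = ρ[1 − (K+1)ρ^K + Kρ^(K+1)] / [(1−ρ)(1−ρ^(K+1))]
Numerator: 0.3613·(1 − 9·0.0002900 + 8·0.0001048) = 0.360610
Denominator: (0.6387)·(0.999895) = 0.638683
L = 0.360610/0.638683 = 0.5646

Final: 0.5646


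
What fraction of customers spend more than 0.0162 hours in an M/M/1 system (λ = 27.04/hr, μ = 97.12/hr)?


W ~ Exponential(μ−λ) for M/M/1.
μ − λ = 97.12 − 27.04 = 70.0800
P(W > t) = e^{−(μ−λ)t} = e^{−1.1353} = 0.321327

Final: 0.321327


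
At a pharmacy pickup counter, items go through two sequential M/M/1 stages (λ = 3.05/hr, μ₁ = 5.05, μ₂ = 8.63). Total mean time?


Each node sees arrival rate λ = 3.05/hr (tandem ⇒ throughput preserved).
W₁ = 1/(μ₁−λ) = 1/(5.05−3.05) = 0.50000 hr
W₂ = 1/(μ₂−λ) = 1/(8.63−3.05) = 0.17921 hr
W_total = W₁ + W₂ = 0.50000 + 0.17921 = 0.67921 hr

Final: 0.67921 hr


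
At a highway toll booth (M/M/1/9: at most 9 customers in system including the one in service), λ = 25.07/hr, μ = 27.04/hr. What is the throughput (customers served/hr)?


ρ = 0.9271; P_K = (1−ρ)ρ^9/(1−ρ^10) = 0.069496
λ_eff = λ(1 − P_K) = 25.07·(1 − 0.069496) = 25.07·0.930504 = 23.3277 /hr

Final: 23.3277 /hr


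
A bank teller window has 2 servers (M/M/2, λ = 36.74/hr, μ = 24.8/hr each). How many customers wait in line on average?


a = λ/μ = 1.4815; ρ = a/2 = 0.7407
P₀ = 0.148946
Lq = P₀·a^c·ρ / (c!·(1−ρ)²) = 0.148946·2.19470·0.7407/(2·0.06722)
= 1.80100

Final: 1.80100


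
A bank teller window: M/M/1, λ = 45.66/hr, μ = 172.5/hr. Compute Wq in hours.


ρ = 45.66/172.5 = 0.2647
Wq = ρ/(μ−λ) = 0.2647/(172.5 − 45.66) = 0.2647/126.84 = 0.002087 hr

Final: 0.002087 hr


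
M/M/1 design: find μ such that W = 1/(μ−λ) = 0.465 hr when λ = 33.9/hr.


W = 1/(μ−λ) ⇒ μ − λ = 1/W = 1/0.465 = 2.1505
μ = λ + 1/W = 33.9 + 2.1505 = 36.0505 per hr

Final: 36.0505 /hr


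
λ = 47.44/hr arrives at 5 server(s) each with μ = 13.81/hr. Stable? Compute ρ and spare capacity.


Total capacity cμ = 5·13.81 = 69.05/hr
ρ = λ/(cμ) = 47.44/69.05 = 0.6870
Stable ⇔ ρ < 1: YES
Spare capacity = cμ − λ = 69.05 − 47.44 = 21.61/hr

Final: ρ = 0.6870; stable; margin = 21.61/hr


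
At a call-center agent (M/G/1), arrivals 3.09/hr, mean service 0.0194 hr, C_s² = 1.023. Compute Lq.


ρ = λ·E[S] = 3.09·0.0194 = 0.05995
Lq = ρ²(1+C_s²)/(2(1−ρ)) = 0.003594·(1+1.023)/(2·0.9401)
= 0.003594·2.0230/1.8801 = 0.003867

Final: 0.003867


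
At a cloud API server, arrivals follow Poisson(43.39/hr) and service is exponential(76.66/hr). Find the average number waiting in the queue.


ρ = 43.39/76.66 = 0.5660
Lq = ρ²/(1−ρ) = 0.3204/0.4340 = 0.7382

Final: 0.7382


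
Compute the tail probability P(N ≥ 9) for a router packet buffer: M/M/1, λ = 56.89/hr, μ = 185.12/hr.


ρ = 56.89/185.12 = 0.3073
P(N ≥ n) = ρ^n = 0.3073^9 = 0.00002445

Final: 0.00002445


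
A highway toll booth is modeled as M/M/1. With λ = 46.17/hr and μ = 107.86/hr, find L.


ρ = λ/μ = 46.17/107.86 = 0.4281
L = ρ/(1−ρ) = 0.4281/(1 − 0.4281) = 0.4281/0.5719 = 0.7484

Final: 0.7484


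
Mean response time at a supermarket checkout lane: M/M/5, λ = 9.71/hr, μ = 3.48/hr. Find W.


a = 2.7902; ρ = 0.5580; P₀ = 0.058762
Lq = P₀·a^c·ρ/(c!(1−ρ)²) = 0.23661
Wq = Lq/λ = 0.23661/9.71 = 0.02437 hr
W = Wq + 1/μ = 0.02437 + 0.28736 = 0.31172 hr

Final: 0.31172 hr


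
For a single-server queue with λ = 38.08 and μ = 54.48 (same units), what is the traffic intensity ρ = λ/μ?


ρ = λ/μ = 38.08/54.48 = 0.6990

Final: 0.6990


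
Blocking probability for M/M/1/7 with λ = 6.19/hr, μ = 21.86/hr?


ρ = λ/μ = 6.19/21.86 = 0.2832
P_K = (1−ρ)ρ^K/(1−ρ^(K+1)) = (0.7168·0.0001460)/(1 − 0.00004134)
= 0.0001046/0.999959 = 0.0001046

Final: 0.0001046


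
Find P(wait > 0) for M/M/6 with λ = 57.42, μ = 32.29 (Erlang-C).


a = λ/μ = 1.7783; ρ = a/6 = 0.2964
P₀ = 0.168810 (from M/M/c formula)
C(c,a) = [a^c/(c!(1−ρ))]·P₀ = [31.62065/(720·0.7036)]·0.168810
= 0.06242·0.168810 = 0.010537

Final: 0.010537


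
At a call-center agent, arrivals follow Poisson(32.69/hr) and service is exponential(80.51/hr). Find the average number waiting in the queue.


ρ = 32.69/80.51 = 0.4060
Lq = ρ²/(1−ρ) = 0.1649/0.5940 = 0.2776

Final: 0.2776


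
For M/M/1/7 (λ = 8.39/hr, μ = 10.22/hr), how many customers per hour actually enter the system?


ρ = 0.8209; P_K = (1−ρ)ρ^7/(1−ρ^8) = 0.056692
λ_eff = λ(1 − P_K) = 8.39·(1 − 0.056692) = 8.39·0.943308 = 7.9144 /hr

Final: 7.9144 /hr


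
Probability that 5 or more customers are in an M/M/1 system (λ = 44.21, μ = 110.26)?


ρ = 44.21/110.26 = 0.4010
P(N ≥ n) = ρ^n = 0.4010^5 = 0.010364

Final: 0.010364


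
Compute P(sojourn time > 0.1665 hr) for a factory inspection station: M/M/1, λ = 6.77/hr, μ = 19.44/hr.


W ~ Exponential(μ−λ) for M/M/1.
μ − λ = 19.44 − 6.77 = 12.6700
P(W > t) = e^{−(μ−λ)t} = e^{−2.1096} = 0.121292

Final: 0.121292


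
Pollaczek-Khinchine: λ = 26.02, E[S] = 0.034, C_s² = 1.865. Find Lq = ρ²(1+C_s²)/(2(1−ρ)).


ρ = λ·E[S] = 26.02·0.034 = 0.8847
Lq = ρ²(1+C_s²)/(2(1−ρ)) = 0.7827·(1+1.865)/(2·0.1153)
= 0.7827·2.8650/0.2306 = 9.72215

Final: 9.72215


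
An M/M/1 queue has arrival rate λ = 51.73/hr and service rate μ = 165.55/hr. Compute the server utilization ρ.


ρ = λ/μ = 51.73/165.55 = 0.3125

Final: 0.3125


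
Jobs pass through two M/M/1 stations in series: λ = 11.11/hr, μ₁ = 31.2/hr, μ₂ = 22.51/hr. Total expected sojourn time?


Each node sees arrival rate λ = 11.11/hr (tandem ⇒ throughput preserved).
W₁ = 1/(μ₁−λ) = 1/(31.2−11.11) = 0.04978 hr
W₂ = 1/(μ₂−λ) = 1/(22.51−11.11) = 0.08772 hr
W_total = W₁ + W₂ = 0.04978 + 0.08772 = 0.13750 hr

Final: 0.13750 hr


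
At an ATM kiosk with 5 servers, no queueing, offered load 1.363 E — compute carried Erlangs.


B(5,1.363) = 0.010060 (Erlang-B)
Carried load = a(1 − B) = 1.363·(1 − 0.010060) = 1.363·0.989940 = 1.3493 E

Final: 1.3493 Erlangs


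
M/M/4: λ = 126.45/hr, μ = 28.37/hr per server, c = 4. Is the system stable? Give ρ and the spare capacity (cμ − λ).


Total capacity cμ = 4·28.37 = 113.48/hr
ρ = λ/(cμ) = 126.45/113.48 = 1.1143
Stable ⇔ ρ < 1: NO
Spare capacity = cμ − λ = 113.48 − 126.45 = -12.97/hr

Final: ρ = 1.1143; unstable; margin = -12.97/hr


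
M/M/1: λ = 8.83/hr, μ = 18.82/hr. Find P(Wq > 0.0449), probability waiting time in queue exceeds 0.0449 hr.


ρ = 8.83/18.82 = 0.4692
P(Wq > t) = ρ·e^{−(μ−λ)t} = 0.4692·e^{−0.4486}
= 0.4692·0.638553 = 0.299597

Final: 0.299597


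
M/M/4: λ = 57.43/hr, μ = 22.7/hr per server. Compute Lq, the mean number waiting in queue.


a = λ/μ = 2.5300; ρ = a/4 = 0.6325
P₀ = 0.071053
Lq = P₀·a^c·ρ / (c!·(1−ρ)²) = 0.071053·40.96867·0.6325/(24·0.13506)
= 0.56798

Final: 0.56798


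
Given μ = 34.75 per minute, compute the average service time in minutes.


Mean service time = 1/μ = 1/34.75 minute = 0.02878 minute
In minutes: 0.02878 × 1 = 0.02878 min

Final: 0.02878 min


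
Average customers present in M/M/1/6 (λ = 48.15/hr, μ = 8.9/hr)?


ρ = 48.15/8.9 = 5.4101
L = ρ[1 − (K+1)ρ^K + Kρ^(K+1)] / [(1−ρ)(1−ρ^(K+1))]
Numerator: 5.4101·(1 − 7·25074.813348 + 6·135657.557605) = 3453938.281271
Denominator: (-4.4101)·(-135656.557605) = 598260.661348
L = 3453938.281271/598260.661348 = 5.7733

Final: 5.7733


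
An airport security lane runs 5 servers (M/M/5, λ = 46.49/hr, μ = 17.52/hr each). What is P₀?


a = λ/μ = 46.49/17.52 = 2.6535; ρ = a/c = 0.5307
Σ_{k=0}^{4} a^k/k! (terms k=0..4) = 1.00000 + 2.65354 + 3.52063 + 3.11405 + 2.06581 = 12.35403
Tail: a^5/(5!(1−ρ)) = 131.56102/(120·0.4693) = 2.33616
P₀ = 1/(12.35403 + 2.33616) = 1/14.69019 = 0.068073

Final: 0.068073


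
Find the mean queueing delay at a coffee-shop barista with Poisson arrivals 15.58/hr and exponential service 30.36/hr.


ρ = 15.58/30.36 = 0.5132
Wq = ρ/(μ−λ) = 0.5132/(30.36 − 15.58) = 0.5132/14.78 = 0.03472 hr

Final: 0.03472 hr


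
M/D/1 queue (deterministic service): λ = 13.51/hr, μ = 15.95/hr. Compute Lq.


ρ = 13.51/15.95 = 0.8470
M/D/1: Lq = ρ²/(2(1−ρ)) = 0.7174/(2·0.1530) = 2.34493

Final: 2.34493


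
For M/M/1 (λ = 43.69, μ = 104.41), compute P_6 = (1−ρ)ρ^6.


ρ = 43.69/104.41 = 0.4184
P_n = (1−ρ)·ρ^n = (1 − 0.4184)·0.4184^6 = 0.5816·0.005368 = 0.003122

Final: 0.003122


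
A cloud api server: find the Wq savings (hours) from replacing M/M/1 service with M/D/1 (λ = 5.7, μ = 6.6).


ρ = 5.7/6.6 = 0.8636
Wq(M/M/1) = ρ/(μ−λ) = 0.8636/0.9000 = 0.95960 hr
Wq(M/D/1) = ρ/(2(μ−λ)) = 0.47980 hr
Savings = 0.95960 − 0.47980 = 0.47980 hr

Final: 0.47980 hr


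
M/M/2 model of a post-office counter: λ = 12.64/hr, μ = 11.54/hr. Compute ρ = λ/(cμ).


ρ = λ/(cμ) = 12.64/(2·11.54) = 12.64/23.08 = 0.5477

Final: 0.5477


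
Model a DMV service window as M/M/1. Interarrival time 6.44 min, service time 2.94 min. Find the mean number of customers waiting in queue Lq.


λ = 60/6.44 = 9.3168 /hr
μ = 60/2.94 = 20.4082 /hr
ρ = λ/μ = 9.3168/20.4082 = 0.4565
Lq = ρ²/(1−ρ) = 0.2084/0.5435 = 0.3835

Final: 0.3835


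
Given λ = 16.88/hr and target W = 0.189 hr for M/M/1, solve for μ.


W = 1/(μ−λ) ⇒ μ − λ = 1/W = 1/0.189 = 5.2910
μ = λ + 1/W = 16.88 + 5.2910 = 22.1710 per hr

Final: 22.1710 /hr


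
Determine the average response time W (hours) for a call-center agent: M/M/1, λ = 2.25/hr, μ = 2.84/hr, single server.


W = 1/(μ−λ) = 1/(2.84 − 2.25) = 1/0.5900 = 1.6949 hr

Final: 1.6949 hr


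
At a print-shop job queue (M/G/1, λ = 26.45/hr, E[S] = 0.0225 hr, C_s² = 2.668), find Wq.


ρ = λ·E[S] = 26.45·0.0225 = 0.5951
E[S²] = E[S]²(1+C_s²) = 0.0225²·(1+2.668) = 0.001857
Wq = λ·E[S²]/(2(1−ρ)) = 26.45·0.001857/(2·0.4049) = 0.06066 hr

Final: 0.06066 hr


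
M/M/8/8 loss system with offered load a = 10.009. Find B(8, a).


B(c,a) = (a^c/c!) / Σ_{k=0}^{c} a^k/k!
a^8/8! = 2498.072224
Σ terms (k=0..8): 1.00000 + 10.00900 + 50.09004 + 167.11707 + 418.16869 + 837.09009 + 1396.40578 + 1996.66078 + 2498.07222 = 7374.613688
B = 2498.072224/7374.613688 = 0.338739

Final: 0.338739


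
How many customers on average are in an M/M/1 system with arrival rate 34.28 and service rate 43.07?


ρ = λ/μ = 34.28/43.07 = 0.7959
L = ρ/(1−ρ) = 0.7959/(1 − 0.7959) = 0.7959/0.2041 = 3.8999

Final: 3.8999


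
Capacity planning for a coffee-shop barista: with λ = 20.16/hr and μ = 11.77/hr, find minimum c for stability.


Stability requires cμ > λ ⇔ c > λ/μ.
λ/μ = 20.16/11.77 = 1.7128
Minimum integer c = ⌊1.7128⌋ + 1 = 2
Check: 2·11.77 = 23.54 > 20.16, while 1·11.77 = 11.77 ≤ 20.16

Final: 2 servers


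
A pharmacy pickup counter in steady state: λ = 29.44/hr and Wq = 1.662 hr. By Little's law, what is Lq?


Lq = λWq = 29.44·1.662 = 48.9293

Final: 48.9293


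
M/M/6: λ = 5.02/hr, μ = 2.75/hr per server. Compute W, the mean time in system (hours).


a = 1.8255; ρ = 0.3042; P₀ = 0.161008
Lq = P₀·a^c·ρ/(c!(1−ρ)²) = 0.005200
Wq = Lq/λ = 0.005200/5.02 = 0.001036 hr
W = Wq + 1/μ = 0.001036 + 0.36364 = 0.36467 hr

Final: 0.36467 hr


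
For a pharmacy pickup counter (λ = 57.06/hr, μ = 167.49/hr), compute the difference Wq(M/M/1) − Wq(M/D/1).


ρ = 57.06/167.49 = 0.3407
Wq(M/M/1) = ρ/(μ−λ) = 0.3407/110.43 = 0.003085 hr
Wq(M/D/1) = ρ/(2(μ−λ)) = 0.001543 hr
Savings = 0.003085 − 0.001543 = 0.001543 hr

Final: 0.001543 hr


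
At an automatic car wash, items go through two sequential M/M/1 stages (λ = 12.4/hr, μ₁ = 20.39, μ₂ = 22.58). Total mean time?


Each node sees arrival rate λ = 12.4/hr (tandem ⇒ throughput preserved).
W₁ = 1/(μ₁−λ) = 1/(20.39−12.4) = 0.12516 hr
W₂ = 1/(μ₂−λ) = 1/(22.58−12.4) = 0.09823 hr
W_total = W₁ + W₂ = 0.12516 + 0.09823 = 0.22339 hr

Final: 0.22339 hr


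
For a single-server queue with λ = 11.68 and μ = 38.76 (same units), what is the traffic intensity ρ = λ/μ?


ρ = λ/μ = 11.68/38.76 = 0.3013

Final: 0.3013


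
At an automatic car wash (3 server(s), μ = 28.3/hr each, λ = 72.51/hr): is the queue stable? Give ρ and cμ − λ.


Total capacity cμ = 3·28.3 = 84.90/hr
ρ = λ/(cμ) = 72.51/84.90 = 0.8541
Stable ⇔ ρ < 1: YES
Spare capacity = cμ − λ = 84.90 − 72.51 = 12.39/hr

Final: ρ = 0.8541; stable; margin = 12.39/hr


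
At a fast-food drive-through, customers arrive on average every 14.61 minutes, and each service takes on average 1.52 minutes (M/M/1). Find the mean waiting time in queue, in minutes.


λ = 60/14.61 = 4.1068 /hr
μ = 60/1.52 = 39.4737 /hr
ρ = λ/μ = 4.1068/39.4737 = 0.1040
Wq = ρ/(μ−λ) = 0.1040/(39.4737−4.1068) = 0.002942 hr
In minutes: 0.002942·60 = 0.1765 min

Final: 0.1765 min


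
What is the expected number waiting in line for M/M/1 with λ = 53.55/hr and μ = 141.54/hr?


ρ = 53.55/141.54 = 0.3783
Lq = ρ²/(1−ρ) = 0.1431/0.6217 = 0.2303

Final: 0.2303


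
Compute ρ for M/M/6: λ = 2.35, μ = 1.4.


ρ = λ/(cμ) = 2.35/(6·1.4) = 2.35/8.40 = 0.2798

Final: 0.2798


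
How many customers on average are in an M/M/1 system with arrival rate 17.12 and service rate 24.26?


ρ = λ/μ = 17.12/24.26 = 0.7057
L = ρ/(1−ρ) = 0.7057/(1 − 0.7057) = 0.7057/0.2943 = 2.3978

Final: 2.3978


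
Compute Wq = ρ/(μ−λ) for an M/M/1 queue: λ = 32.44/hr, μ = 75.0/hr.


ρ = 32.44/75.0 = 0.4325
Wq = ρ/(μ−λ) = 0.4325/(75.0 − 32.44) = 0.4325/42.56 = 0.01016 hr

Final: 0.01016 hr


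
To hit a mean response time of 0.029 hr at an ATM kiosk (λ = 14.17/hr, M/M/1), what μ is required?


W = 1/(μ−λ) ⇒ μ − λ = 1/W = 1/0.029 = 34.4828
μ = λ + 1/W = 14.17 + 34.4828 = 48.6528 per hr

Final: 48.6528 /hr


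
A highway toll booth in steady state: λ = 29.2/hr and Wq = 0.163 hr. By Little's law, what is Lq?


Lq = λWq = 29.2·0.163 = 4.7596

Final: 4.7596


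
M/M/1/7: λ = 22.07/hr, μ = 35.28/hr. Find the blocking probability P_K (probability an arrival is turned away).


ρ = λ/μ = 22.07/35.28 = 0.6256
P_K = (1−ρ)ρ^K/(1−ρ^(K+1)) = (0.3744·0.037490)/(1 − 0.023453)
= 0.014038/0.976547 = 0.014375

Final: 0.014375


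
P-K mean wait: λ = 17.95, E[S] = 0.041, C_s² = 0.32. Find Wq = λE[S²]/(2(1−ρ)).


ρ = λ·E[S] = 17.95·0.041 = 0.7359
E[S²] = E[S]²(1+C_s²) = 0.041²·(1+0.32) = 0.002219
Wq = λ·E[S²]/(2(1−ρ)) = 17.95·0.002219/(2·0.2641) = 0.07542 hr

Final: 0.07542 hr


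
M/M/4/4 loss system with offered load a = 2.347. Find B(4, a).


B(c,a) = (a^c/c!) / Σ_{k=0}^{c} a^k/k!
a^4/4! = 1.264274
Σ terms (k=0..4): 1.00000 + 2.34700 + 2.75420 + 2.15471 + 1.26427 = 9.520184
B = 1.264274/9.520184 = 0.132799

Final: 0.132799


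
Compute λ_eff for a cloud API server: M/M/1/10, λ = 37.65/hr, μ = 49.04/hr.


ρ = 0.7677; P_K = (1−ρ)ρ^10/(1−ρ^11) = 0.017479
λ_eff = λ(1 − P_K) = 37.65·(1 − 0.017479) = 37.65·0.982521 = 36.9919 /hr

Final: 36.9919 /hr


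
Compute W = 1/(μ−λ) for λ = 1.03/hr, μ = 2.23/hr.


W = 1/(μ−λ) = 1/(2.23 − 1.03) = 1/1.20 = 0.8333 hr

Final: 0.8333 hr


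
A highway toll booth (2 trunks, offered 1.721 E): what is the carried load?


B(2,1.721) = 0.352439 (Erlang-B)
Carried load = a(1 − B) = 1.721·(1 − 0.352439) = 1.721·0.647561 = 1.1145 E

Final: 1.1145 Erlangs


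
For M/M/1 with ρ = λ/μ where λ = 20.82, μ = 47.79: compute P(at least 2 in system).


ρ = 20.82/47.79 = 0.4357
P(N ≥ n) = ρ^n = 0.4357^2 = 0.189796

Final: 0.189796


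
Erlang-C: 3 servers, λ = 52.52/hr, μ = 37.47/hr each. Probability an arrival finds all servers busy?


a = λ/μ = 1.4017; ρ = a/3 = 0.4672
P₀ = 0.235549 (from M/M/c formula)
C(c,a) = [a^c/(c!(1−ρ))]·P₀ = [2.75374/(6·0.5328)]·0.235549
= 0.86143·0.235549 = 0.202910

Final: 0.202910


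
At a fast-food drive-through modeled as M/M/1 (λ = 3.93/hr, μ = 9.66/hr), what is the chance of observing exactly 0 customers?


ρ = 3.93/9.66 = 0.4068
P_n = (1−ρ)·ρ^n = (1 − 0.4068)·0.4068^0 = 0.5932·1.000000 = 0.593168

Final: 0.593168


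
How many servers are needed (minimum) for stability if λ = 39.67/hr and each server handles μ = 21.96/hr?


Stability requires cμ > λ ⇔ c > λ/μ.
λ/μ = 39.67/21.96 = 1.8065
Minimum integer c = ⌊1.8065⌋ + 1 = 2
Check: 2·21.96 = 43.92 > 39.67, while 1·21.96 = 21.96 ≤ 39.67

Final: 2 servers


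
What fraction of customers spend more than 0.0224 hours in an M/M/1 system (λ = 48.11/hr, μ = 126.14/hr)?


W ~ Exponential(μ−λ) for M/M/1.
μ − λ = 126.14 − 48.11 = 78.0300
P(W > t) = e^{−(μ−λ)t} = e^{−1.7479} = 0.174144

Final: 0.174144


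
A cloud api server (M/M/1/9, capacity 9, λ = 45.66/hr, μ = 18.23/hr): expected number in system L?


ρ = 45.66/18.23 = 2.5047
L = ρ[1 − (K+1)ρ^K + Kρ^(K+1)] / [(1−ρ)(1−ρ^(K+1))]
Numerator: 2.5047·(1 − 10·3879.208712 + 9·9716.109150) = 121861.593860
Denominator: (-1.5047)·(-9715.109150) = 14617.961820
L = 121861.593860/14617.961820 = 8.3364

Final: 8.3364


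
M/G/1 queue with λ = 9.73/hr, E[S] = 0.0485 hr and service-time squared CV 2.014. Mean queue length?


ρ = λ·E[S] = 9.73·0.0485 = 0.4719
Lq = ρ²(1+C_s²)/(2(1−ρ)) = 0.2227·(1+2.014)/(2·0.5281)
= 0.2227·3.0140/1.0562 = 0.63549

Final: 0.63549


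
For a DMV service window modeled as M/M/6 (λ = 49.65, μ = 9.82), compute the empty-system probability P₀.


a = λ/μ = 49.65/9.82 = 5.0560; ρ = a/c = 0.8427
Σ_{k=0}^{5} a^k/k! (terms k=0..5) = 1.00000 + 5.05601 + 12.78161 + 21.54131 + 27.22826 + 27.53326 = 95.14044
Tail: a^6/(6!(1−ρ)) = 16705.00424/(720·0.1573) = 147.46776
P₀ = 1/(95.14044 + 147.46776) = 1/242.60820 = 0.004122

Final: 0.004122


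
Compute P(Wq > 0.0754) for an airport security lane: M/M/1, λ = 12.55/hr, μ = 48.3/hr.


ρ = 12.55/48.3 = 0.2598
P(Wq > t) = ρ·e^{−(μ−λ)t} = 0.2598·e^{−2.6955}
= 0.2598·0.067505 = 0.017540

Final: 0.017540


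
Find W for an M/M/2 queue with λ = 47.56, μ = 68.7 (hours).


a = 0.6923; ρ = 0.3461; P₀ = 0.485727
Lq = P₀·a^c·ρ/(c!(1−ρ)²) = 0.09424
Wq = Lq/λ = 0.09424/47.56 = 0.001981 hr
W = Wq + 1/μ = 0.001981 + 0.01456 = 0.01654 hr

Final: 0.01654 hr


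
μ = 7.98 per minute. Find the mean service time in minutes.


Mean service time = 1/μ = 1/7.98 minute = 0.12531 minute
In minutes: 0.12531 × 1 = 0.1253 min

Final: 0.1253 min


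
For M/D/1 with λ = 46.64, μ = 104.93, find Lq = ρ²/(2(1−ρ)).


ρ = 46.64/104.93 = 0.4445
M/D/1: Lq = ρ²/(2(1−ρ)) = 0.1976/(2·0.5555) = 0.17783

Final: 0.17783


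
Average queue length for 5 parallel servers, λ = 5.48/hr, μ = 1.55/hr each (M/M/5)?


a = λ/μ = 3.5355; ρ = a/5 = 0.7071
P₀ = 0.024767
Lq = P₀·a^c·ρ / (c!·(1−ρ)²) = 0.024767·552.38808·0.7071/(120·0.08579)
= 0.93964

Final: 0.93964


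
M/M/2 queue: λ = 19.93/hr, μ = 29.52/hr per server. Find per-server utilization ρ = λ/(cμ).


ρ = λ/(cμ) = 19.93/(2·29.52) = 19.93/59.04 = 0.3376

Final: 0.3376


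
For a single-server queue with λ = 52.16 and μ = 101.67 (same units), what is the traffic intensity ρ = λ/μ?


ρ = λ/μ = 52.16/101.67 = 0.5130

Final: 0.5130


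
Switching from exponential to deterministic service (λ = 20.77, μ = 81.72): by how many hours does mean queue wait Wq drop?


ρ = 20.77/81.72 = 0.2542
Wq(M/M/1) = ρ/(μ−λ) = 0.2542/60.95 = 0.004170 hr
Wq(M/D/1) = ρ/(2(μ−λ)) = 0.002085 hr
Savings = 0.004170 − 0.002085 = 0.002085 hr

Final: 0.002085 hr


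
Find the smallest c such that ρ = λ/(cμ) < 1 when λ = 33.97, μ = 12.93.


Stability requires cμ > λ ⇔ c > λ/μ.
λ/μ = 33.97/12.93 = 2.6272
Minimum integer c = ⌊2.6272⌋ + 1 = 3
Check: 3·12.93 = 38.79 > 33.97, while 2·12.93 = 25.86 ≤ 33.97

Final: 3 servers


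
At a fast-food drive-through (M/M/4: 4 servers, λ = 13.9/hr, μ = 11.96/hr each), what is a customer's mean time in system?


a = 1.1622; ρ = 0.2906; P₀ = 0.311880
Lq = P₀·a^c·ρ/(c!(1−ρ)²) = 0.01369
Wq = Lq/λ = 0.01369/13.9 = 0.0009846 hr
W = Wq + 1/μ = 0.0009846 + 0.08361 = 0.08460 hr

Final: 0.08460 hr


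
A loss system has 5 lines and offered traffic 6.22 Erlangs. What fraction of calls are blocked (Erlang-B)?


B(c,a) = (a^c/c!) / Σ_{k=0}^{c} a^k/k!
a^5/5! = 77.583734
Σ terms (k=0..5): 1.00000 + 6.22000 + 19.34420 + 40.10697 + 62.36635 + 77.58373 = 206.621254
B = 77.583734/206.621254 = 0.375488

Final: 0.375488


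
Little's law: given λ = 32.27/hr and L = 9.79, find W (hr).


W = L/λ = 9.79/32.27 = 0.3034 hr

Final: 0.3034 hr


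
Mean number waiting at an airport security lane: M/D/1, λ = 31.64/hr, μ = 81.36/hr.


ρ = 31.64/81.36 = 0.3889
M/D/1: Lq = ρ²/(2(1−ρ)) = 0.1512/(2·0.6111) = 0.12374

Final: 0.12374


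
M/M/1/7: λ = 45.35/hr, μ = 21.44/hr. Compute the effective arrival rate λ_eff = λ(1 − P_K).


ρ = 2.1152; P_K = (1−ρ)ρ^7/(1−ρ^8) = 0.528552
λ_eff = λ(1 − P_K) = 45.35·(1 − 0.528552) = 45.35·0.471448 = 21.3802 /hr

Final: 21.3802 /hr


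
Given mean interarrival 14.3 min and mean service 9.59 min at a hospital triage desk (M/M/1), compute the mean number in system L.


λ = 60/14.3 = 4.1958 /hr
μ = 60/9.59 = 6.2565 /hr
ρ = λ/μ = 4.1958/6.2565 = 0.6706
L = ρ/(1−ρ) = 0.6706/0.3294 = 2.0361

Final: 2.0361


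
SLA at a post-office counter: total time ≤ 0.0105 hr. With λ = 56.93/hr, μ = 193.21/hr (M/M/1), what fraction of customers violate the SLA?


W ~ Exponential(μ−λ) for M/M/1.
μ − λ = 193.21 − 56.93 = 136.2800
P(W > t) = e^{−(μ−λ)t} = e^{−1.4309} = 0.239084

Final: 0.239084


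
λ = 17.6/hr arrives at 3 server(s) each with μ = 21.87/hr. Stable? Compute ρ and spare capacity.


Total capacity cμ = 3·21.87 = 65.61/hr
ρ = λ/(cμ) = 17.6/65.61 = 0.2683
Stable ⇔ ρ < 1: YES
Spare capacity = cμ − λ = 65.61 − 17.6 = 48.01/hr

Final: ρ = 0.2683; stable; margin = 48.01/hr


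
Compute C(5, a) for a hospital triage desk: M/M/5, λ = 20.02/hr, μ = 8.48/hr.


a = λ/μ = 2.3608; ρ = a/5 = 0.4722
P₀ = 0.092653 (from M/M/c formula)
C(c,a) = [a^c/(c!(1−ρ))]·P₀ = [73.34003/(120·0.5278)]·0.092653
= 1.15789·0.092653 = 0.107281

Final: 0.107281


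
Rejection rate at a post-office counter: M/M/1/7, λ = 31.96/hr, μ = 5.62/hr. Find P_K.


ρ = λ/μ = 31.96/5.62 = 5.6868
P_K = (1−ρ)ρ^K/(1−ρ^(K+1)) = (-4.6868·192350.440630)/(1 − 1093864.783366)
= -901514.342737/-1093863.783366 = 0.824156

Final: 0.824156


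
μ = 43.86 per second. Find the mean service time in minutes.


Mean service time = 1/μ = 1/43.86 second = 0.02280 second
In minutes: 0.02280 × 0.0166667 = 0.0003800 min

Final: 0.0003800 min


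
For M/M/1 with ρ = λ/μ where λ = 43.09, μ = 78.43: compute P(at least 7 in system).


ρ = 43.09/78.43 = 0.5494
P(N ≥ n) = ρ^n = 0.5494^7 = 0.015110

Final: 0.015110


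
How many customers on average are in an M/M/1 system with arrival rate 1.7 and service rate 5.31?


ρ = λ/μ = 1.7/5.31 = 0.3202
L = ρ/(1−ρ) = 0.3202/(1 − 0.3202) = 0.3202/0.6798 = 0.4709

Final: 0.4709


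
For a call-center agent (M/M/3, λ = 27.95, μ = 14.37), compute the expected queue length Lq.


a = λ/μ = 1.9450; ρ = a/3 = 0.6483
P₀ = 0.120135
Lq = P₀·a^c·ρ / (c!·(1−ρ)²) = 0.120135·7.35826·0.6483/(6·0.12366)
= 0.77242

Final: 0.77242


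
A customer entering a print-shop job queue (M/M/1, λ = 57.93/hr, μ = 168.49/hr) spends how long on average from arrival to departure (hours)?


W = 1/(μ−λ) = 1/(168.49 − 57.93) = 1/110.56 = 0.009045 hr

Final: 0.009045 hr


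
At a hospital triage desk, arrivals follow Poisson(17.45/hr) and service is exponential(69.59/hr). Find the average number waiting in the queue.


ρ = 17.45/69.59 = 0.2508
Lq = ρ²/(1−ρ) = 0.06288/0.7492 = 0.08392

Final: 0.08392


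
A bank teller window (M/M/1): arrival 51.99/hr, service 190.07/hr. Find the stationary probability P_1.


ρ = 51.99/190.07 = 0.2735
P_n = (1−ρ)·ρ^n = (1 − 0.2735)·0.2735^1 = 0.7265·0.273531 = 0.198712

Final: 0.198712


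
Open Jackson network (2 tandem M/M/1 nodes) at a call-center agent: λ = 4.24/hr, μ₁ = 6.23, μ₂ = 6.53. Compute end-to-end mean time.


Each node sees arrival rate λ = 4.24/hr (tandem ⇒ throughput preserved).
W₁ = 1/(μ₁−λ) = 1/(6.23−4.24) = 0.50251 hr
W₂ = 1/(μ₂−λ) = 1/(6.53−4.24) = 0.43668 hr
W_total = W₁ + W₂ = 0.50251 + 0.43668 = 0.93919 hr

Final: 0.93919 hr


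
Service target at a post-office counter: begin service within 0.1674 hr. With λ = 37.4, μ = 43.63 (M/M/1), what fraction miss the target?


ρ = 37.4/43.63 = 0.8572
P(Wq > t) = ρ·e^{−(μ−λ)t} = 0.8572·e^{−1.0429}
= 0.8572·0.352430 = 0.302106

Final: 0.302106


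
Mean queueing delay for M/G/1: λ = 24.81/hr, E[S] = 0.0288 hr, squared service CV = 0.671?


ρ = λ·E[S] = 24.81·0.0288 = 0.7145
E[S²] = E[S]²(1+C_s²) = 0.0288²·(1+0.671) = 0.001386
Wq = λ·E[S²]/(2(1−ρ)) = 24.81·0.001386/(2·0.2855) = 0.06023 hr

Final: 0.06023 hr


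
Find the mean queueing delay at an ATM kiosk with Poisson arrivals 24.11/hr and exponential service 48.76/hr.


ρ = 24.11/48.76 = 0.4945
Wq = ρ/(μ−λ) = 0.4945/(48.76 − 24.11) = 0.4945/24.65 = 0.02006 hr

Final: 0.02006 hr


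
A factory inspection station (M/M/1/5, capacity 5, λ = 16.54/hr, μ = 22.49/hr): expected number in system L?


ρ = 16.54/22.49 = 0.7354
L = ρ[1 − (K+1)ρ^K + Kρ^(K+1)] / [(1−ρ)(1−ρ^(K+1))]
Numerator: 0.7354·(1 − 6·0.215145 + 5·0.158225) = 0.367910
Denominator: (0.2646)·(0.841775) = 0.222702
L = 0.367910/0.222702 = 1.6520

Final: 1.6520


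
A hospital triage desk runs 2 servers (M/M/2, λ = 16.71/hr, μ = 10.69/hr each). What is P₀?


a = λ/μ = 16.71/10.69 = 1.5631; ρ = a/c = 0.7816
Σ_{k=0}^{1} a^k/k! (terms k=0..1) = 1.00000 + 1.56314 = 2.56314
Tail: a^2/(2!(1−ρ)) = 2.44342/(2·0.2184) = 5.59317
P₀ = 1/(2.56314 + 5.59317) = 1/8.15632 = 0.122604

Final: 0.122604


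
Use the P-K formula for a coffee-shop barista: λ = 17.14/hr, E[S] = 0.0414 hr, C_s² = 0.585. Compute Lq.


ρ = λ·E[S] = 17.14·0.0414 = 0.7096
Lq = ρ²(1+C_s²)/(2(1−ρ)) = 0.5035·(1+0.585)/(2·0.2904)
= 0.5035·1.5850/0.5808 = 1.37410

Final: 1.37410


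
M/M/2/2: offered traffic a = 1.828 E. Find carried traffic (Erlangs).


B(2,1.828) = 0.371387 (Erlang-B)
Carried load = a(1 − B) = 1.828·(1 − 0.371387) = 1.828·0.628613 = 1.1491 E

Final: 1.1491 Erlangs


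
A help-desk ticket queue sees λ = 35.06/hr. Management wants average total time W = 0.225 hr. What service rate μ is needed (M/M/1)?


W = 1/(μ−λ) ⇒ μ − λ = 1/W = 1/0.225 = 4.4444
μ = λ + 1/W = 35.06 + 4.4444 = 39.5044 per hr

Final: 39.5044 /hr


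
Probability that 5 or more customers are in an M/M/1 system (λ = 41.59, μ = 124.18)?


ρ = 41.59/124.18 = 0.3349
P(N ≥ n) = ρ^n = 0.3349^5 = 0.004214

Final: 0.004214


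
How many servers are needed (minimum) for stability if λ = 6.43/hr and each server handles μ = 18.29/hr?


Stability requires cμ > λ ⇔ c > λ/μ.
λ/μ = 6.43/18.29 = 0.3516
Minimum integer c = ⌊0.3516⌋ + 1 = 1
Check: 1·18.29 = 18.29 > 6.43, while 0·18.29 = 0.00 ≤ 6.43

Final: 1 servers


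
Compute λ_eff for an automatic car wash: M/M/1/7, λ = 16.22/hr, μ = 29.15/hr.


ρ = 0.5564; P_K = (1−ρ)ρ^7/(1−ρ^8) = 0.007394
λ_eff = λ(1 − P_K) = 16.22·(1 − 0.007394) = 16.22·0.992606 = 16.1001 /hr

Final: 16.1001 /hr


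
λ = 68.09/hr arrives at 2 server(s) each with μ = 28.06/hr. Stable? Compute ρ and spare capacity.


Total capacity cμ = 2·28.06 = 56.12/hr
ρ = λ/(cμ) = 68.09/56.12 = 1.2133
Stable ⇔ ρ < 1: NO
Spare capacity = cμ − λ = 56.12 − 68.09 = -11.97/hr

Final: ρ = 1.2133; unstable; margin = -11.97/hr


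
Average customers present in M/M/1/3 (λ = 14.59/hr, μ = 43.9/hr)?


ρ = 14.59/43.9 = 0.3323
L = ρ[1 − (K+1)ρ^K + Kρ^(K+1)] / [(1−ρ)(1−ρ^(K+1))]
Numerator: 0.3323·(1 − 4·0.036709 + 3·0.012200) = 0.295710
Denominator: (0.6677)·(0.987800) = 0.659508
L = 0.295710/0.659508 = 0.4484

Final: 0.4484


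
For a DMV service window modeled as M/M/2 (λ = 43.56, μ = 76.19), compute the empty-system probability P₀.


a = λ/μ = 43.56/76.19 = 0.5717; ρ = a/c = 0.2859
Σ_{k=0}^{1} a^k/k! (terms k=0..1) = 1.00000 + 0.57173 = 1.57173
Tail: a^2/(2!(1−ρ)) = 0.32687/(2·0.7141) = 0.22886
P₀ = 1/(1.57173 + 0.22886) = 1/1.80059 = 0.555374

Final: 0.555374


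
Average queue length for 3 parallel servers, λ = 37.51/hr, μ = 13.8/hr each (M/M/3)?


a = λ/μ = 2.7181; ρ = a/3 = 0.9060
P₀ = 0.023238
Lq = P₀·a^c·ρ / (c!·(1−ρ)²) = 0.023238·20.08186·0.9060/(6·0.008829)
= 7.98178

Final: 7.98178


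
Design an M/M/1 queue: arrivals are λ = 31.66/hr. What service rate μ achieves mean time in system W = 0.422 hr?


W = 1/(μ−λ) ⇒ μ − λ = 1/W = 1/0.422 = 2.3697
μ = λ + 1/W = 31.66 + 2.3697 = 34.0297 per hr

Final: 34.0297 /hr


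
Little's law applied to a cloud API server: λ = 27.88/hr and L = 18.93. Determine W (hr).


W = L/λ = 18.93/27.88 = 0.6790 hr

Final: 0.6790 hr


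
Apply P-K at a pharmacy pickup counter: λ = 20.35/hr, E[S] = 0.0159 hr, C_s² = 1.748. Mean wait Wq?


ρ = λ·E[S] = 20.35·0.0159 = 0.3236
E[S²] = E[S]²(1+C_s²) = 0.0159²·(1+1.748) = 0.0006947
Wq = λ·E[S²]/(2(1−ρ)) = 20.35·0.0006947/(2·0.6764) = 0.01045 hr

Final: 0.01045 hr
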